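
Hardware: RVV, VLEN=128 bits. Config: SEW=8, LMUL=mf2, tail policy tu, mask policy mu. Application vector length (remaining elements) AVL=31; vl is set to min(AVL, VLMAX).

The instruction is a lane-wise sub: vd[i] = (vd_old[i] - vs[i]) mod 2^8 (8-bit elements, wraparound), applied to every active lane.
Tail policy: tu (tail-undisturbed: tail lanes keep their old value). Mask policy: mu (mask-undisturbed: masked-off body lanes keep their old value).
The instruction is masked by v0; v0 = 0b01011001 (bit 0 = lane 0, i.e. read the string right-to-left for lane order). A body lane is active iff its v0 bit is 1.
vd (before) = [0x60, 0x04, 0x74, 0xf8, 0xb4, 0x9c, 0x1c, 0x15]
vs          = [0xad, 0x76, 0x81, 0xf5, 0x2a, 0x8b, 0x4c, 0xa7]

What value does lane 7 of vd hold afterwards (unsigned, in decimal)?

VLMAX = (128 × 1/2) / 8 = 8 lanes
vl = min(AVL, VLMAX) = min(31, 8) = 8
lane  0: sub(0x60,0xad) ⇒ 0xb3
lane  1: mask-off/keep ⇒ 0x04
lane  2: mask-off/keep ⇒ 0x74
lane  3: sub(0xf8,0xf5) ⇒ 0x03
lane  4: sub(0xb4,0x2a) ⇒ 0x8a
lane  5: mask-off/keep ⇒ 0x9c
lane  6: sub(0x1c,0x4c) ⇒ 0xd0
lane  7: mask-off/keep ⇒ 0x15

vd[7] = 21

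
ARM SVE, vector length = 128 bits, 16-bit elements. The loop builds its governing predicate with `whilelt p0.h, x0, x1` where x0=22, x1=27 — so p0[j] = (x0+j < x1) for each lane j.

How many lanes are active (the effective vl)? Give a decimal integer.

vl = 5

128-bit reg / 16-bit elem → 8 lanes
whilelt: lane j active iff 22+j < 27 → j < 5 → 5 active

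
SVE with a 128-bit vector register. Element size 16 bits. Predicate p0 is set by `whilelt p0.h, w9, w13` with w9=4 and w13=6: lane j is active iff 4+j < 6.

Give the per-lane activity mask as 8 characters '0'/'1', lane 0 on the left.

predicate = 11000000

register lanes = 128/16 = 8
whilelt: lane j active iff 4+j < 6 → j < 2 → 2 active
bits (lane 0 leftmost): 11000000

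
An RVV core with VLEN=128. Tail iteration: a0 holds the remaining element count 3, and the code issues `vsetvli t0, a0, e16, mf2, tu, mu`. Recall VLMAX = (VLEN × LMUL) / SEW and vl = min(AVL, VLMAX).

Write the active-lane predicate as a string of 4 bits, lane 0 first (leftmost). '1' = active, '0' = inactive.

VLMAX = (128 × 1/2) / 16 = 4 lanes
AVL=3 ≤ VLMAX=4, so vl = 3
bits (lane 0 leftmost): 1110

predicate = 1110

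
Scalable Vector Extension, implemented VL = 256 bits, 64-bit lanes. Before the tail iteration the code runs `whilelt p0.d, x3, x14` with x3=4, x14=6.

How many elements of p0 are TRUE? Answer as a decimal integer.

256-bit reg / 64-bit elem → 4 lanes
active while 4+j < 6, i.e. j ∈ [0,2) capped at 4 ⇒ 2

vl = 2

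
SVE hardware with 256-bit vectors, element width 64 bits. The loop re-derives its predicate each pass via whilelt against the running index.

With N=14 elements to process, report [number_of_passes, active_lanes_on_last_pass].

lane count: 256 div 64 = 4
iterations = ceil(14/4) = 4; final-pass vl = 2

[iterations, last_vl] = [4, 2]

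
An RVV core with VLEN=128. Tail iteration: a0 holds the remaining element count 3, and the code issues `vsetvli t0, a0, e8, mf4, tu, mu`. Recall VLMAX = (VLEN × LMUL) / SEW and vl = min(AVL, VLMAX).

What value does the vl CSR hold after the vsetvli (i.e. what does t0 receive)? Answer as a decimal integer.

VLMAX = VLEN×LMUL/SEW = 128×1/4/8 = 4
vl = min(AVL, VLMAX) = min(3, 4) = 3

vl = 3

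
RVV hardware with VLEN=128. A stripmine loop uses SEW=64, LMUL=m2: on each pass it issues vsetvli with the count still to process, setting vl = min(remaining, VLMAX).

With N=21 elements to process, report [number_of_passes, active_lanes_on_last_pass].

VLMAX = VLEN×LMUL/SEW = 128×2/64 = 4
iterations = ceil(21/4) = 6; final-pass vl = 1

[iterations, last_vl] = [6, 1]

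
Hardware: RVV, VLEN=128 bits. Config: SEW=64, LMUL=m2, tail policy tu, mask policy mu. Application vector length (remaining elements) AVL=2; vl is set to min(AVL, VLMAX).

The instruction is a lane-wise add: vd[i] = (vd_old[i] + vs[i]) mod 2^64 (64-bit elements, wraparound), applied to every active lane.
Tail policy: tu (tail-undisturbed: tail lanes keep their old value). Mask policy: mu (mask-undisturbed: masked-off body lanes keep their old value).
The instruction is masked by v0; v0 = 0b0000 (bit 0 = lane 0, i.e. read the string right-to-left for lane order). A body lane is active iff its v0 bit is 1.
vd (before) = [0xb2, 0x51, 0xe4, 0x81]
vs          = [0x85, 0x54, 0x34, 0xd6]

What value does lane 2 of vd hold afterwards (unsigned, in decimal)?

VLMAX = VLEN×LMUL/SEW = 128×2/64 = 4
vl ← min(2, 4) = 2
[0] mask-off/keep = 0xb2
[1] mask-off/keep = 0x51
[2] tail/keep = 0xe4
[3] tail/keep = 0x81

vd[2] = 228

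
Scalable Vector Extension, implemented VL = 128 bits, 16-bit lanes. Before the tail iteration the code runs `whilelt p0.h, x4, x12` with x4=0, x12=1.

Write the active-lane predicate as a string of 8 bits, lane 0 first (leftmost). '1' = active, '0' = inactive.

lane count: 128 div 16 = 8
active while 0+j < 1, i.e. j ∈ [0,1) capped at 8 ⇒ 1
bits (lane 0 leftmost): 10000000

predicate = 10000000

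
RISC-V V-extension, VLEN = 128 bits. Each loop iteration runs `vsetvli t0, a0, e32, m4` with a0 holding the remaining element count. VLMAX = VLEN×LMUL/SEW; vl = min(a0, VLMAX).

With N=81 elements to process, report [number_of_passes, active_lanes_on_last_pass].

VLMAX = (128 × 4) / 32 = 16 lanes
81 elements at 16/iter → 6 passes, remainder 1 on the last

[iterations, last_vl] = [6, 1]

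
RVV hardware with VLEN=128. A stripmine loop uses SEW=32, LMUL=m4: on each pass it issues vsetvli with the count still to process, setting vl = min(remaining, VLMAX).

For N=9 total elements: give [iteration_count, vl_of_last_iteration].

[iterations, last_vl] = [1, 9]

VLMAX = VLEN×LMUL/SEW = 128×4/32 = 16
iterations = ceil(9/16) = 1; final-pass vl = 9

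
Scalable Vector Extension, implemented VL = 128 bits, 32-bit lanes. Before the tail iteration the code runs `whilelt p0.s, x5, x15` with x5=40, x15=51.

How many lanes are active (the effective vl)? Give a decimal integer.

register lanes = 128/32 = 4
active while 40+j < 51, i.e. j ∈ [0,11) capped at 4 ⇒ 4

vl = 4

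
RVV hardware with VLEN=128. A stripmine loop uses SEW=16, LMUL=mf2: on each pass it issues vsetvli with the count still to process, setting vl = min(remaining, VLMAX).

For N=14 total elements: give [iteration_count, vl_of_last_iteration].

VLMAX = (128 × 1/2) / 16 = 4 lanes
14 elements at 4/iter → 4 passes, remainder 2 on the last

[iterations, last_vl] = [4, 2]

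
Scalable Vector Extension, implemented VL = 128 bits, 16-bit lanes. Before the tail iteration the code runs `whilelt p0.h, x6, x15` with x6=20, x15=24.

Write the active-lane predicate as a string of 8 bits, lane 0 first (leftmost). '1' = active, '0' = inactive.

predicate = 11110000

lane count: 128 div 16 = 8
whilelt: lane j active iff 20+j < 24 → j < 4 → 4 active
bits (lane 0 leftmost): 11110000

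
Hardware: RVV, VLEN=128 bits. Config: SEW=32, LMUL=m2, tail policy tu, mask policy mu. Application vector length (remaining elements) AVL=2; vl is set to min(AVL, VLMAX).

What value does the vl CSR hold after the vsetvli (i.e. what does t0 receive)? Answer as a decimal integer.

vl = 2

lanes per group: 128·2/32 = 8
vl = min(AVL, VLMAX) = min(2, 8) = 2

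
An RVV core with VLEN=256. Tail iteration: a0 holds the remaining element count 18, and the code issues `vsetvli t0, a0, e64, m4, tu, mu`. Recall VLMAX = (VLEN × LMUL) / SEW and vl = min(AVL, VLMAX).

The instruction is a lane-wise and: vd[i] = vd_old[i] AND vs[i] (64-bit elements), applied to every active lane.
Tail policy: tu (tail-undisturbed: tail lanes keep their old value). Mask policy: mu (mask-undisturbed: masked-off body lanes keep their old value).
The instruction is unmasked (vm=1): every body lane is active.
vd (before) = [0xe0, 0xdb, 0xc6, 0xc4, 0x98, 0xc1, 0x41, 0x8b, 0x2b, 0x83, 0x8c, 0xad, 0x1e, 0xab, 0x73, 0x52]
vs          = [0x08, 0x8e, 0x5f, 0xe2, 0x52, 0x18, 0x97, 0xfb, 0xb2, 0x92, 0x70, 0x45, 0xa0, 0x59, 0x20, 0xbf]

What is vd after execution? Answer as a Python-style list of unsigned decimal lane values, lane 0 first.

vd = [0, 138, 70, 192, 16, 0, 1, 139, 34, 130, 0, 5, 0, 9, 32, 18]

VLMAX = VLEN×LMUL/SEW = 256×4/64 = 16
vl = min(AVL, VLMAX) = min(18, 16) = 16
vd[0] and(0xe0,0x08) -> 0x00
vd[1] and(0xdb,0x8e) -> 0x8a
vd[2] and(0xc6,0x5f) -> 0x46
vd[3] and(0xc4,0xe2) -> 0xc0
vd[4] and(0x98,0x52) -> 0x10
vd[5] and(0xc1,0x18) -> 0x00
vd[6] and(0x41,0x97) -> 0x01
vd[7] and(0x8b,0xfb) -> 0x8b
vd[8] and(0x2b,0xb2) -> 0x22
vd[9] and(0x83,0x92) -> 0x82
vd[10] and(0x8c,0x70) -> 0x00
vd[11] and(0xad,0x45) -> 0x05
vd[12] and(0x1e,0xa0) -> 0x00
vd[13] and(0xab,0x59) -> 0x09
vd[14] and(0x73,0x20) -> 0x20
vd[15] and(0x52,0xbf) -> 0x12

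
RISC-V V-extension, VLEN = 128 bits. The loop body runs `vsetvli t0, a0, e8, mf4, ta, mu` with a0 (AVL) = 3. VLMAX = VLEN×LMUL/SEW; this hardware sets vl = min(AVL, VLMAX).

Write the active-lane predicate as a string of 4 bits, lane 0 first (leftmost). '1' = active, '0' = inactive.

predicate = 1110

VLMAX = VLEN×LMUL/SEW = 128×1/4/8 = 4
vl ← min(3, 4) = 3
bits (lane 0 leftmost): 1110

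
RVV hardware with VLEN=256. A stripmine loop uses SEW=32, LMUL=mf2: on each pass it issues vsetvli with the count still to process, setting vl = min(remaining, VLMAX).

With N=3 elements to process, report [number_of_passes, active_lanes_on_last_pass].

lanes per group: 256·1/2/32 = 4
3 elements at 4/iter → 1 passes, remainder 3 on the last

[iterations, last_vl] = [1, 3]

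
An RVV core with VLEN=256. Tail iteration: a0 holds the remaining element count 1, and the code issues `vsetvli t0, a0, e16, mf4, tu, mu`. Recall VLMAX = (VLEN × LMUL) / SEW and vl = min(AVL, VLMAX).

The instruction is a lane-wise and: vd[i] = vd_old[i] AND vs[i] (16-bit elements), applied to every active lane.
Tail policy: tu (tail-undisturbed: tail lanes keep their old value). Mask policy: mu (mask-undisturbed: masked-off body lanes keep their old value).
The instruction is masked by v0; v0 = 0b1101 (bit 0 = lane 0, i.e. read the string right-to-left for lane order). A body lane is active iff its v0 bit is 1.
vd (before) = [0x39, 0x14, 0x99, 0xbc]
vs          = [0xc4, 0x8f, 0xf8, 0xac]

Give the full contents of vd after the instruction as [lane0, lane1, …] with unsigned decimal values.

vd = [0, 20, 153, 188]

VLMAX = VLEN×LMUL/SEW = 256×1/4/16 = 4
vl ← min(1, 4) = 1
  i=0: and(0x39,0xc4) → 0
  i=1: tail/keep → 20
  i=2: tail/keep → 153
  i=3: tail/keep → 188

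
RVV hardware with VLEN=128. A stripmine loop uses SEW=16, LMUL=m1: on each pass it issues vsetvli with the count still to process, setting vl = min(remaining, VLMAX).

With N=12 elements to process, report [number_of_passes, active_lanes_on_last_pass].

[iterations, last_vl] = [2, 4]

lanes per group: 128·1/16 = 8
iterations = ceil(12/8) = 2; final-pass vl = 4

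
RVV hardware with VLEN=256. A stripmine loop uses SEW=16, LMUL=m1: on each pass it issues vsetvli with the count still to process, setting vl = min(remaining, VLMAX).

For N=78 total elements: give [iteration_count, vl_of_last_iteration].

[iterations, last_vl] = [5, 14]

VLMAX = (256 × 1) / 16 = 16 lanes
iterations = ceil(78/16) = 5; final-pass vl = 14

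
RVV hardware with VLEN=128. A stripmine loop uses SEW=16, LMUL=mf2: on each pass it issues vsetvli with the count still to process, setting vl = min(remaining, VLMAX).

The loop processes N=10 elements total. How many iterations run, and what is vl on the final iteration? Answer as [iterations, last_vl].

[iterations, last_vl] = [3, 2]

VLMAX = VLEN×LMUL/SEW = 128×1/2/16 = 4
10 elements at 4/iter → 3 passes, remainder 2 on the last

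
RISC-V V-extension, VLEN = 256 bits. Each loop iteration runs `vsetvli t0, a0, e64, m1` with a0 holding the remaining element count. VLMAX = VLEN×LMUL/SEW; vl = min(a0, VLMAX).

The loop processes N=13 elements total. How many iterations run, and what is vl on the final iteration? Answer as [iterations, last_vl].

lanes per group: 256·1/64 = 4
13 elements at 4/iter → 4 passes, remainder 1 on the last

[iterations, last_vl] = [4, 1]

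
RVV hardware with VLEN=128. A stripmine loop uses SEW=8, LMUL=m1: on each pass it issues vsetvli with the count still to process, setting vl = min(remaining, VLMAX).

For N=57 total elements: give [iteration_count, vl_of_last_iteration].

lanes per group: 128·1/8 = 16
iterations = ceil(57/16) = 4; final-pass vl = 9

[iterations, last_vl] = [4, 9]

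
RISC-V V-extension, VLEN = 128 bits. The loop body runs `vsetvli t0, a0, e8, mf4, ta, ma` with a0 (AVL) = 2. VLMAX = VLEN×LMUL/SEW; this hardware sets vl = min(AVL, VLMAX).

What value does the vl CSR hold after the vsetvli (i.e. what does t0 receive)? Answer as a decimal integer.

vl = 2

VLMAX = (128 × 1/4) / 8 = 4 lanes
vl = min(AVL, VLMAX) = min(2, 4) = 2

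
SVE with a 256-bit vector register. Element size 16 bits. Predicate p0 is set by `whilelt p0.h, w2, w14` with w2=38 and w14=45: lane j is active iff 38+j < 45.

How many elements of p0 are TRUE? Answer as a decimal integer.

register lanes = 256/16 = 16
p0[j] = (38+j < 45); true for j=0..6 → 7 lanes set

vl = 7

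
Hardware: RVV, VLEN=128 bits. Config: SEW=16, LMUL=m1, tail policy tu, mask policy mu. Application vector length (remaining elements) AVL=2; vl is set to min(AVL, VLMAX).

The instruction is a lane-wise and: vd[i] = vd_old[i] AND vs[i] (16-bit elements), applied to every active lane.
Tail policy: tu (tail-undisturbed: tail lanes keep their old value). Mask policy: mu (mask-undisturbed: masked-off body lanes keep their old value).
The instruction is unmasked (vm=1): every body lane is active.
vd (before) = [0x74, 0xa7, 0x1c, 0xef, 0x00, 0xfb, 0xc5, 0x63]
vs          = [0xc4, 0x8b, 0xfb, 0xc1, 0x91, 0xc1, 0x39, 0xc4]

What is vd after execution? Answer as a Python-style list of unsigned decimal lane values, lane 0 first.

vd = [68, 131, 28, 239, 0, 251, 197, 99]

VLMAX = (128 × 1) / 16 = 8 lanes
AVL=2 ≤ VLMAX=8, so vl = 2
lane  0: and(0x74,0xc4) ⇒ 0x44
lane  1: and(0xa7,0x8b) ⇒ 0x83
lane  2: tail/keep ⇒ 0x1c
lane  3: tail/keep ⇒ 0xef
lane  4: tail/keep ⇒ 0x00
lane  5: tail/keep ⇒ 0xfb
lane  6: tail/keep ⇒ 0xc5
lane  7: tail/keep ⇒ 0x63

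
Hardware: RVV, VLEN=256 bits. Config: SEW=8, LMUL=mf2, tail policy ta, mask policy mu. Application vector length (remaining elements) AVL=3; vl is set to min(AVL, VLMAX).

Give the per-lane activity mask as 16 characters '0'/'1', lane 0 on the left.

predicate = 1110000000000000

lanes per group: 256·1/2/8 = 16
vl ← min(3, 16) = 3
bits (lane 0 leftmost): 1110000000000000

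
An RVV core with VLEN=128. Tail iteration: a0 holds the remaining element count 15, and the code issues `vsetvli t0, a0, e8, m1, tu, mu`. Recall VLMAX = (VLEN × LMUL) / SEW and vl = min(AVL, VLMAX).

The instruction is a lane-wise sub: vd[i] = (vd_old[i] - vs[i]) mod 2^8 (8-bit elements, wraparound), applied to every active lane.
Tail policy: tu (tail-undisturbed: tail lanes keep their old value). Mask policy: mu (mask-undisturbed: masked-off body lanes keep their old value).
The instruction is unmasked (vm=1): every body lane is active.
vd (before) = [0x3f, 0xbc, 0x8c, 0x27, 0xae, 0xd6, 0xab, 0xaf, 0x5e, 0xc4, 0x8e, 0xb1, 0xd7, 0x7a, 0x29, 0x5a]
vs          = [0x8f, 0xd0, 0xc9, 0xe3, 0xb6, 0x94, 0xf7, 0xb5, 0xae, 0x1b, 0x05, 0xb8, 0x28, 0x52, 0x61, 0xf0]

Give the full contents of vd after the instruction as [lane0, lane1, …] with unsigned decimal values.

vd = [176, 236, 195, 68, 248, 66, 180, 250, 176, 169, 137, 249, 175, 40, 200, 90]

VLMAX = (128 × 1) / 8 = 16 lanes
vl = min(AVL, VLMAX) = min(15, 16) = 15
lane  0: sub(0x3f,0x8f) ⇒ 0xb0
lane  1: sub(0xbc,0xd0) ⇒ 0xec
lane  2: sub(0x8c,0xc9) ⇒ 0xc3
lane  3: sub(0x27,0xe3) ⇒ 0x44
lane  4: sub(0xae,0xb6) ⇒ 0xf8
lane  5: sub(0xd6,0x94) ⇒ 0x42
lane  6: sub(0xab,0xf7) ⇒ 0xb4
lane  7: sub(0xaf,0xb5) ⇒ 0xfa
lane  8: sub(0x5e,0xae) ⇒ 0xb0
lane  9: sub(0xc4,0x1b) ⇒ 0xa9
lane 10: sub(0x8e,0x05) ⇒ 0x89
lane 11: sub(0xb1,0xb8) ⇒ 0xf9
lane 12: sub(0xd7,0x28) ⇒ 0xaf
lane 13: sub(0x7a,0x52) ⇒ 0x28
lane 14: sub(0x29,0x61) ⇒ 0xc8
lane 15: tail/keep ⇒ 0x5a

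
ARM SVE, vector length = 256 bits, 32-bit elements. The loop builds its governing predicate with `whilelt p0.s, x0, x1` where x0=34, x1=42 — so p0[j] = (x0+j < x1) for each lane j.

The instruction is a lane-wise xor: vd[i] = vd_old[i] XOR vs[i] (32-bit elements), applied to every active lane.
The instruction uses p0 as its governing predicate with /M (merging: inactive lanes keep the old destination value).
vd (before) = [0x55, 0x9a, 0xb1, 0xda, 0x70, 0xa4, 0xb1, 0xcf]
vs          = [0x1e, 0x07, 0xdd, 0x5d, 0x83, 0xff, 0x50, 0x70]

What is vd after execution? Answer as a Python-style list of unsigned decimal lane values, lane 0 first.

256-bit reg / 32-bit elem → 8 lanes
whilelt: lane j active iff 34+j < 42 → j < 8 → 8 active
lane  0: xor(0x55,0x1e) ⇒ 0x4b
lane  1: xor(0x9a,0x07) ⇒ 0x9d
lane  2: xor(0xb1,0xdd) ⇒ 0x6c
lane  3: xor(0xda,0x5d) ⇒ 0x87
lane  4: xor(0x70,0x83) ⇒ 0xf3
lane  5: xor(0xa4,0xff) ⇒ 0x5b
lane  6: xor(0xb1,0x50) ⇒ 0xe1
lane  7: xor(0xcf,0x70) ⇒ 0xbf

vd = [75, 157, 108, 135, 243, 91, 225, 191]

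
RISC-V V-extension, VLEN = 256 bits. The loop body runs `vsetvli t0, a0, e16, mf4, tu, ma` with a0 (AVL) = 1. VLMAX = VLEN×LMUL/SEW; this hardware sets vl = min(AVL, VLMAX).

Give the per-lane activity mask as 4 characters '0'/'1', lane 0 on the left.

predicate = 1000

lanes per group: 256·1/4/16 = 4
vl ← min(1, 4) = 1
bits (lane 0 leftmost): 1000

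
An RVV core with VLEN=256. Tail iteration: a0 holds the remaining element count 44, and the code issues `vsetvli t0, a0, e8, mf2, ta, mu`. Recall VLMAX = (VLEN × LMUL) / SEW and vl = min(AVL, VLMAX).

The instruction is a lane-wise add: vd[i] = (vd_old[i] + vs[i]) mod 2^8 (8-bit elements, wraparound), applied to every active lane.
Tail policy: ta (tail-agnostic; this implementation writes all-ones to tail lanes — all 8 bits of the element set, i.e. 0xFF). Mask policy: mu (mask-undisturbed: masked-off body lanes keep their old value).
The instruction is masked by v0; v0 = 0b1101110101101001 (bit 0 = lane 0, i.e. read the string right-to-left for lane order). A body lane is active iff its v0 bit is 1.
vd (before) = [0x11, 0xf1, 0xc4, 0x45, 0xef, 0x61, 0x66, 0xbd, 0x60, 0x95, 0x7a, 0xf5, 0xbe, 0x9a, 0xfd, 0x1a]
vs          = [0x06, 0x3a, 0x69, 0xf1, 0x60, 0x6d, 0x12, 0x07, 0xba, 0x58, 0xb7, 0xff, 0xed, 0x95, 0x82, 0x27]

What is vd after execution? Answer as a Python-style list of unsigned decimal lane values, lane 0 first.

vd = [23, 241, 196, 54, 239, 206, 120, 189, 26, 149, 49, 244, 171, 154, 127, 65]

VLMAX = (256 × 1/2) / 8 = 16 lanes
AVL=44 > VLMAX=16, so vl = 16
vd[0] add(0x11,0x06) -> 0x17
vd[1] mask-off/keep -> 0xf1
vd[2] mask-off/keep -> 0xc4
vd[3] add(0x45,0xf1) -> 0x36
vd[4] mask-off/keep -> 0xef
vd[5] add(0x61,0x6d) -> 0xce
vd[6] add(0x66,0x12) -> 0x78
vd[7] mask-off/keep -> 0xbd
vd[8] add(0x60,0xba) -> 0x1a
vd[9] mask-off/keep -> 0x95
vd[10] add(0x7a,0xb7) -> 0x31
vd[11] add(0xf5,0xff) -> 0xf4
vd[12] add(0xbe,0xed) -> 0xab
vd[13] mask-off/keep -> 0x9a
vd[14] add(0xfd,0x82) -> 0x7f
vd[15] add(0x1a,0x27) -> 0x41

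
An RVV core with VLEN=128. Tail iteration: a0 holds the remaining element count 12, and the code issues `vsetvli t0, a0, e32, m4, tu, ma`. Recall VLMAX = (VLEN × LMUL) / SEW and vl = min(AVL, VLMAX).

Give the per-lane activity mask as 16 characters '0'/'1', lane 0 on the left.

predicate = 1111111111110000

lanes per group: 128·4/32 = 16
AVL=12 ≤ VLMAX=16, so vl = 12
bits (lane 0 leftmost): 1111111111110000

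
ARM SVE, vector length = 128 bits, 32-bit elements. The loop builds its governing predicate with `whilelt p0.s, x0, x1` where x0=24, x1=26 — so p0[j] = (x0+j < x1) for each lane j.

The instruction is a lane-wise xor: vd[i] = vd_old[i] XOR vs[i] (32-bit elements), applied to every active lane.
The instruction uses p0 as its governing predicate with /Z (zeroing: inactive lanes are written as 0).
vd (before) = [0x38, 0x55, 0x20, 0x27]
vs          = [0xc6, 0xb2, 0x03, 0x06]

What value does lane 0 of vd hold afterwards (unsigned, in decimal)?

register lanes = 128/32 = 4
whilelt: lane j active iff 24+j < 26 → j < 2 → 2 active
[0] xor(0x38,0xc6) = 0xfe
[1] xor(0x55,0xb2) = 0xe7
[2] tail/zero = 0x00
[3] tail/zero = 0x00

vd[0] = 254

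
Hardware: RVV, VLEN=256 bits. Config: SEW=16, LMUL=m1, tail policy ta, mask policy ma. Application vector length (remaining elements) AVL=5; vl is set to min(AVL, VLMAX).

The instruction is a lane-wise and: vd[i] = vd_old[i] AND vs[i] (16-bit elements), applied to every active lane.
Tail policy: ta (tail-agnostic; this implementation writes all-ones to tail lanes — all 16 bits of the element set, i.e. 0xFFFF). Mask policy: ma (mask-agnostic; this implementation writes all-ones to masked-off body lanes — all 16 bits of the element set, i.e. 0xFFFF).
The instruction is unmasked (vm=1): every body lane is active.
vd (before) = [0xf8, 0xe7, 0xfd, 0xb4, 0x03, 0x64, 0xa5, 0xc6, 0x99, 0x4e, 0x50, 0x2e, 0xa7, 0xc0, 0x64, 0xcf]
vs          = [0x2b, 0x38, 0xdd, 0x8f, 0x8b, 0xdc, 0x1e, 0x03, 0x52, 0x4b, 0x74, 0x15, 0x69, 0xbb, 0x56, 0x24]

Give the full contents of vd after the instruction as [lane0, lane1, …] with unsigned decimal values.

vd = [40, 32, 221, 132, 3, 65535, 65535, 65535, 65535, 65535, 65535, 65535, 65535, 65535, 65535, 65535]

VLMAX = (256 × 1) / 16 = 16 lanes
AVL=5 ≤ VLMAX=16, so vl = 5
vd[0] and(0xf8,0x2b) -> 0x28
vd[1] and(0xe7,0x38) -> 0x20
vd[2] and(0xfd,0xdd) -> 0xdd
vd[3] and(0xb4,0x8f) -> 0x84
vd[4] and(0x03,0x8b) -> 0x03
vd[5] tail/ones -> 0xffff
vd[6] tail/ones -> 0xffff
vd[7] tail/ones -> 0xffff
vd[8] tail/ones -> 0xffff
vd[9] tail/ones -> 0xffff
vd[10] tail/ones -> 0xffff
vd[11] tail/ones -> 0xffff
vd[12] tail/ones -> 0xffff
vd[13] tail/ones -> 0xffff
vd[14] tail/ones -> 0xffff
vd[15] tail/ones -> 0xffff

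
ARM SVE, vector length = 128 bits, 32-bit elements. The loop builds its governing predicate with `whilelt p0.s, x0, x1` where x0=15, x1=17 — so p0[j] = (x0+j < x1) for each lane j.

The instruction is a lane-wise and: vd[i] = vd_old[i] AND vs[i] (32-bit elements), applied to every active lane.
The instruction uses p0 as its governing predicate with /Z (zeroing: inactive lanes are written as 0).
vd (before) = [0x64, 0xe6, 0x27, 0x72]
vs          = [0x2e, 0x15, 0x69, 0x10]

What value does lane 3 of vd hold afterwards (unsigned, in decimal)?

register lanes = 128/32 = 4
active while 15+j < 17, i.e. j ∈ [0,2) capped at 4 ⇒ 2
lane  0: and(0x64,0x2e) ⇒ 0x24
lane  1: and(0xe6,0x15) ⇒ 0x04
lane  2: tail/zero ⇒ 0x00
lane  3: tail/zero ⇒ 0x00

vd[3] = 0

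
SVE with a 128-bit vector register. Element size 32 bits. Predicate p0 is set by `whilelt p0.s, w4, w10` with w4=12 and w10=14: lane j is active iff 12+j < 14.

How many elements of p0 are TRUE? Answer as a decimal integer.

128-bit reg / 32-bit elem → 4 lanes
whilelt: lane j active iff 12+j < 14 → j < 2 → 2 active

vl = 2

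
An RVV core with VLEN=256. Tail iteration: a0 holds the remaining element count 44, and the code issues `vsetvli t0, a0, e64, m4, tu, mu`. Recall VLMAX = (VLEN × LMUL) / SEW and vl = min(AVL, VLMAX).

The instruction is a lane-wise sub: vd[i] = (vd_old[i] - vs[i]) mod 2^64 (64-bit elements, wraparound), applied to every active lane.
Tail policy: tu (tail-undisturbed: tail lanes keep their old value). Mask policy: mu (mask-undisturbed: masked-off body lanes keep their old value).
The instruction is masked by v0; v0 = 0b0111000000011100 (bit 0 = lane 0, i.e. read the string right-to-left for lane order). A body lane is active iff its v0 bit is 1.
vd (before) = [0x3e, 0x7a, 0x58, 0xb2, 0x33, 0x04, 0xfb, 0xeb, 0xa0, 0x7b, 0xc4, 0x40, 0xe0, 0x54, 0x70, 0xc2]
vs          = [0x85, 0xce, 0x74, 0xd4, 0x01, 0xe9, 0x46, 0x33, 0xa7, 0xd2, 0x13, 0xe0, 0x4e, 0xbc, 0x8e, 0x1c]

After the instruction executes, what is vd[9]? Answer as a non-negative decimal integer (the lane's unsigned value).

vd[9] = 123

lanes per group: 256·4/64 = 16
vl = min(AVL, VLMAX) = min(44, 16) = 16
[0] mask-off/keep = 0x3e
[1] mask-off/keep = 0x7a
[2] sub(0x58,0x74) = 0xffffffffffffffe4
[3] sub(0xb2,0xd4) = 0xffffffffffffffde
[4] sub(0x33,0x01) = 0x32
[5] mask-off/keep = 0x04
[6] mask-off/keep = 0xfb
[7] mask-off/keep = 0xeb
[8] mask-off/keep = 0xa0
[9] mask-off/keep = 0x7b
[10] mask-off/keep = 0xc4
[11] mask-off/keep = 0x40
[12] sub(0xe0,0x4e) = 0x92
[13] sub(0x54,0xbc) = 0xffffffffffffff98
[14] sub(0x70,0x8e) = 0xffffffffffffffe2
[15] mask-off/keep = 0xc2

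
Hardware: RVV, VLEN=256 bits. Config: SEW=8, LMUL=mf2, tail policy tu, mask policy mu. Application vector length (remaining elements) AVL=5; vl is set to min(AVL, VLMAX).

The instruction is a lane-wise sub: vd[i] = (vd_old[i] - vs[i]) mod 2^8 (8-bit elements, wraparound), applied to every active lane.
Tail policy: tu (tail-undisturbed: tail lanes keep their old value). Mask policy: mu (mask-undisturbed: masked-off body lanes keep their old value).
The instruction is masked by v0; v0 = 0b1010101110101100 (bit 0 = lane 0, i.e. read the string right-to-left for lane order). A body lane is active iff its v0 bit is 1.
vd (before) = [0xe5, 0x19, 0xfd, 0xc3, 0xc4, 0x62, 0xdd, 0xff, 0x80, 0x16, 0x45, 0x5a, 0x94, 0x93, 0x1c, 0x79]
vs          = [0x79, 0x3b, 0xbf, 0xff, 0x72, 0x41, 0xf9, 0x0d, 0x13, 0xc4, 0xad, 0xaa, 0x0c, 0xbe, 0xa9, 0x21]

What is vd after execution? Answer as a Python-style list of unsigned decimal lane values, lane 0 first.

VLMAX = VLEN×LMUL/SEW = 256×1/2/8 = 16
vl = min(AVL, VLMAX) = min(5, 16) = 5
  i=0: mask-off/keep → 229
  i=1: mask-off/keep → 25
  i=2: sub(0xfd,0xbf) → 62
  i=3: sub(0xc3,0xff) → 196
  i=4: mask-off/keep → 196
  i=5: tail/keep → 98
  i=6: tail/keep → 221
  i=7: tail/keep → 255
  i=8: tail/keep → 128
  i=9: tail/keep → 22
  i=10: tail/keep → 69
  i=11: tail/keep → 90
  i=12: tail/keep → 148
  i=13: tail/keep → 147
  i=14: tail/keep → 28
  i=15: tail/keep → 121

vd = [229, 25, 62, 196, 196, 98, 221, 255, 128, 22, 69, 90, 148, 147, 28, 121]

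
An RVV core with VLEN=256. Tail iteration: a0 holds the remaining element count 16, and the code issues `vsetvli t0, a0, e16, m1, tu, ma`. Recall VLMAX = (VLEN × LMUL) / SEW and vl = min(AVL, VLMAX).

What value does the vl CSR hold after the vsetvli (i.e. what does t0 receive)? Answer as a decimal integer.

lanes per group: 256·1/16 = 16
vl = min(AVL, VLMAX) = min(16, 16) = 16

vl = 16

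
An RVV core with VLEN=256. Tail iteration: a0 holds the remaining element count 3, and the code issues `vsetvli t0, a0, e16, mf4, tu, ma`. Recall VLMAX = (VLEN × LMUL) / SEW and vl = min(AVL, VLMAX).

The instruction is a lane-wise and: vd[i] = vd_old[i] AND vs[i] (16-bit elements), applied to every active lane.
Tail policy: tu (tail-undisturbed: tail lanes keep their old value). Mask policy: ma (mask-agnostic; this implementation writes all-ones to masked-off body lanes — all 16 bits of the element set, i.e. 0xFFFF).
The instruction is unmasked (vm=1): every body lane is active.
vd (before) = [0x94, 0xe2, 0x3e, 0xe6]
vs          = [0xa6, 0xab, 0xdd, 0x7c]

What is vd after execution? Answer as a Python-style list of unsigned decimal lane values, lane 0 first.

VLMAX = (256 × 1/4) / 16 = 4 lanes
AVL=3 ≤ VLMAX=4, so vl = 3
lane  0: and(0x94,0xa6) ⇒ 0x84
lane  1: and(0xe2,0xab) ⇒ 0xa2
lane  2: and(0x3e,0xdd) ⇒ 0x1c
lane  3: tail/keep ⇒ 0xe6

vd = [132, 162, 28, 230]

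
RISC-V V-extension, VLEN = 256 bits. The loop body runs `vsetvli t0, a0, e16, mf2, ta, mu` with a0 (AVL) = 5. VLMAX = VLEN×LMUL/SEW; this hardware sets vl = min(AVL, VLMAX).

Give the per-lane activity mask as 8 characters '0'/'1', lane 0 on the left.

predicate = 11111000

VLMAX = (256 × 1/2) / 16 = 8 lanes
vl ← min(5, 8) = 5
bits (lane 0 leftmost): 11111000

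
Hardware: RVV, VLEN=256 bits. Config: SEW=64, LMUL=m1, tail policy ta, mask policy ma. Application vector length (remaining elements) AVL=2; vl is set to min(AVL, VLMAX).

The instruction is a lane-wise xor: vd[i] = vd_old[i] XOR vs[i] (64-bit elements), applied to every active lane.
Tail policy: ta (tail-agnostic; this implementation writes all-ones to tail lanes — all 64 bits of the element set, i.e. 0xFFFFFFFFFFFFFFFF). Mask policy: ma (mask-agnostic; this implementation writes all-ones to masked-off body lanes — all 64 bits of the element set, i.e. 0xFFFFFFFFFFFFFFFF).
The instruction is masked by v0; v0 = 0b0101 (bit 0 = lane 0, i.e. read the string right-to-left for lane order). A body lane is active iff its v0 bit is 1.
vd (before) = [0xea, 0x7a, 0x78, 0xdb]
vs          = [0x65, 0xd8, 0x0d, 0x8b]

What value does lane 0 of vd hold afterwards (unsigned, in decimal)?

vd[0] = 143

VLMAX = VLEN×LMUL/SEW = 256×1/64 = 4
AVL=2 ≤ VLMAX=4, so vl = 2
[0] xor(0xea,0x65) = 0x8f
[1] mask-off/ones = 0xffffffffffffffff
[2] tail/ones = 0xffffffffffffffff
[3] tail/ones = 0xffffffffffffffff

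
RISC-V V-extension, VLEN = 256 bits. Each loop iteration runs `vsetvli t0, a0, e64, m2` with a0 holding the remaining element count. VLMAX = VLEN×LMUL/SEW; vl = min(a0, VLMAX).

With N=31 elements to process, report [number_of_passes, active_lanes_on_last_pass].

[iterations, last_vl] = [4, 7]

lanes per group: 256·2/64 = 8
31 elements at 8/iter → 4 passes, remainder 7 on the last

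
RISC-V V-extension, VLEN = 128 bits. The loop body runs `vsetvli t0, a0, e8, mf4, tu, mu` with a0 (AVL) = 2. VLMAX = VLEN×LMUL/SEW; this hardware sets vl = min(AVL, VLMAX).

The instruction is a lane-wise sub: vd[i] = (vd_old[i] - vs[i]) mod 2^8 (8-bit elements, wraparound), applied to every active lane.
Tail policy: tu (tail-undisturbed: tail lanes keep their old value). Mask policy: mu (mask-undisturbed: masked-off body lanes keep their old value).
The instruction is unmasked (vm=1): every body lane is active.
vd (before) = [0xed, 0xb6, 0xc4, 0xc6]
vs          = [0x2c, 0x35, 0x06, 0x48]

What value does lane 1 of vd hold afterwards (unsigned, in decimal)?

vd[1] = 129

VLMAX = VLEN×LMUL/SEW = 128×1/4/8 = 4
AVL=2 ≤ VLMAX=4, so vl = 2
vd[0] sub(0xed,0x2c) -> 0xc1
vd[1] sub(0xb6,0x35) -> 0x81
vd[2] tail/keep -> 0xc4
vd[3] tail/keep -> 0xc6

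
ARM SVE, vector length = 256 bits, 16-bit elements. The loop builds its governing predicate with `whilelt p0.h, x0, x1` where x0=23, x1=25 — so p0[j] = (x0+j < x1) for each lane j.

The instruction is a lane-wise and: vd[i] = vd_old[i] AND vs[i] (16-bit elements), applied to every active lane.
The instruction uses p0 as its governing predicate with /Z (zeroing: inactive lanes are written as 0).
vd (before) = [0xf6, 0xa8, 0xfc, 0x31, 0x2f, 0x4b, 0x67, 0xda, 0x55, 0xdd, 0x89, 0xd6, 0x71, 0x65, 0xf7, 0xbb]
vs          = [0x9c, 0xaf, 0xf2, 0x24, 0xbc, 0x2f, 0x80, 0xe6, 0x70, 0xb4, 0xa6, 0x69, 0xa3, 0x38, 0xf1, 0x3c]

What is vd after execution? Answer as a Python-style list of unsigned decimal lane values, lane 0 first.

256-bit reg / 16-bit elem → 16 lanes
active while 23+j < 25, i.e. j ∈ [0,2) capped at 16 ⇒ 2
lane  0: and(0xf6,0x9c) ⇒ 0x94
lane  1: and(0xa8,0xaf) ⇒ 0xa8
lane  2: tail/zero ⇒ 0x00
lane  3: tail/zero ⇒ 0x00
lane  4: tail/zero ⇒ 0x00
lane  5: tail/zero ⇒ 0x00
lane  6: tail/zero ⇒ 0x00
lane  7: tail/zero ⇒ 0x00
lane  8: tail/zero ⇒ 0x00
lane  9: tail/zero ⇒ 0x00
lane 10: tail/zero ⇒ 0x00
lane 11: tail/zero ⇒ 0x00
lane 12: tail/zero ⇒ 0x00
lane 13: tail/zero ⇒ 0x00
lane 14: tail/zero ⇒ 0x00
lane 15: tail/zero ⇒ 0x00

vd = [148, 168, 0, 0, 0, 0, 0, 0, 0, 0, 0, 0, 0, 0, 0, 0]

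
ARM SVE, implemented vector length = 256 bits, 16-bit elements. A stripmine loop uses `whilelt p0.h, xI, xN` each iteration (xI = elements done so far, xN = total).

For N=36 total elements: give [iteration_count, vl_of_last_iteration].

256-bit reg / 16-bit elem → 16 lanes
N=36: ⌈36/16⌉ = 3 iters; last vl = 36 − 2×16 = 4

[iterations, last_vl] = [3, 4]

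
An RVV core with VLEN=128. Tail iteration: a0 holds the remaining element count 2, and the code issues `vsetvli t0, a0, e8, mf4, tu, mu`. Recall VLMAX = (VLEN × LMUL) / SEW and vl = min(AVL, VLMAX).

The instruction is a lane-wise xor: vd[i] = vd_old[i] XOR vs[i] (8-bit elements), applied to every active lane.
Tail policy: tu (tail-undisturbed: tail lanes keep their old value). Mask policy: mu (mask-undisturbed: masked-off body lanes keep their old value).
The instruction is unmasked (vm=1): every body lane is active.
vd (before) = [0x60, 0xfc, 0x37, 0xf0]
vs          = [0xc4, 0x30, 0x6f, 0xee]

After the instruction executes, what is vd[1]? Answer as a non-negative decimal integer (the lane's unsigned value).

vd[1] = 204

VLMAX = VLEN×LMUL/SEW = 128×1/4/8 = 4
vl ← min(2, 4) = 2
vd[0] xor(0x60,0xc4) -> 0xa4
vd[1] xor(0xfc,0x30) -> 0xcc
vd[2] tail/keep -> 0x37
vd[3] tail/keep -> 0xf0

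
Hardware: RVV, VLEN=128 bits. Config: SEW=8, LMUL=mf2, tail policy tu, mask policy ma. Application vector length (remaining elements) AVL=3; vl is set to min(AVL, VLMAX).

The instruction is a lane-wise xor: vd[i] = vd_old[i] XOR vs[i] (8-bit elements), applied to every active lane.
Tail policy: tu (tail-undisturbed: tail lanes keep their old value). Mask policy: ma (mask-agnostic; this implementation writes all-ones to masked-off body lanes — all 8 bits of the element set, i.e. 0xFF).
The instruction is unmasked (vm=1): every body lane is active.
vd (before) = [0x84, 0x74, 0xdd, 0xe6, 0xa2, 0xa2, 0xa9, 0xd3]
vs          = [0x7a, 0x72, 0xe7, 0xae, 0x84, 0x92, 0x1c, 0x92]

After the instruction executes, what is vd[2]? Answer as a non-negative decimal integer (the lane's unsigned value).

lanes per group: 128·1/2/8 = 8
vl = min(AVL, VLMAX) = min(3, 8) = 3
[0] xor(0x84,0x7a) = 0xfe
[1] xor(0x74,0x72) = 0x06
[2] xor(0xdd,0xe7) = 0x3a
[3] tail/keep = 0xe6
[4] tail/keep = 0xa2
[5] tail/keep = 0xa2
[6] tail/keep = 0xa9
[7] tail/keep = 0xd3

vd[2] = 58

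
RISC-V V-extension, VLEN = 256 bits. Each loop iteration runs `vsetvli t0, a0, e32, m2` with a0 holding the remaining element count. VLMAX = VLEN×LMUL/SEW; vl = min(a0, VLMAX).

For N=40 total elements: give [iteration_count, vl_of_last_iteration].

VLMAX = VLEN×LMUL/SEW = 256×2/32 = 16
iterations = ceil(40/16) = 3; final-pass vl = 8

[iterations, last_vl] = [3, 8]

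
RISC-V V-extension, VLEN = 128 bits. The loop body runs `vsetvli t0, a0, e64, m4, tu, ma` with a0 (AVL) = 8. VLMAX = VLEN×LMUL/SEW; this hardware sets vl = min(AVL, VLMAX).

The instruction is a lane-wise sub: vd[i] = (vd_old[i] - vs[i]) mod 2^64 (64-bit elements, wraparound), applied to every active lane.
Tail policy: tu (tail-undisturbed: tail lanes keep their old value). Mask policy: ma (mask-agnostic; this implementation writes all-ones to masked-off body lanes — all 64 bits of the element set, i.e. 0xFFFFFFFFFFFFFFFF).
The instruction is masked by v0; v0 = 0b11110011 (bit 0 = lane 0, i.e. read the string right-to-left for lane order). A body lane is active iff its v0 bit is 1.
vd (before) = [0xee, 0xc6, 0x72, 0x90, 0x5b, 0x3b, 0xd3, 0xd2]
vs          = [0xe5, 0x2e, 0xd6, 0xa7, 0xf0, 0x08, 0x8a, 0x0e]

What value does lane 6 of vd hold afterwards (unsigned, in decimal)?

vd[6] = 73

VLMAX = VLEN×LMUL/SEW = 128×4/64 = 8
AVL=8 ≤ VLMAX=8, so vl = 8
[0] sub(0xee,0xe5) = 0x09
[1] sub(0xc6,0x2e) = 0x98
[2] mask-off/ones = 0xffffffffffffffff
[3] mask-off/ones = 0xffffffffffffffff
[4] sub(0x5b,0xf0) = 0xffffffffffffff6b
[5] sub(0x3b,0x08) = 0x33
[6] sub(0xd3,0x8a) = 0x49
[7] sub(0xd2,0x0e) = 0xc4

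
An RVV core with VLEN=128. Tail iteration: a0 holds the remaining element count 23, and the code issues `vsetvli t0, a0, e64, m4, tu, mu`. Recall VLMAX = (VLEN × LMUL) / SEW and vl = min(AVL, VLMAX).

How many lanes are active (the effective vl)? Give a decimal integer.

vl = 8

VLMAX = VLEN×LMUL/SEW = 128×4/64 = 8
vl = min(AVL, VLMAX) = min(23, 8) = 8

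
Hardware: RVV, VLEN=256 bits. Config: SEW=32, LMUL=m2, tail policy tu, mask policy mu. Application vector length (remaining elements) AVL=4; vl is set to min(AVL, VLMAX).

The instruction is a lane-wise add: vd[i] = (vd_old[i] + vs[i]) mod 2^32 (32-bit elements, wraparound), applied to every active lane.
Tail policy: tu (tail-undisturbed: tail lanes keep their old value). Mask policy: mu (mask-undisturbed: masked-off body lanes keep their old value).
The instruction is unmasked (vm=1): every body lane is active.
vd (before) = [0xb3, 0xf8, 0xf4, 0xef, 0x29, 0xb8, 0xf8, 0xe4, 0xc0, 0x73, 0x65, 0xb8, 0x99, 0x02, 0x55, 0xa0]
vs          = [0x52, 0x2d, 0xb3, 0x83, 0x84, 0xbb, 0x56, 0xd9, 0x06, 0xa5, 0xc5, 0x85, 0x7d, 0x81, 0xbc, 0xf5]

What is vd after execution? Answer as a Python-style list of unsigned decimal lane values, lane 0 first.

vd = [261, 293, 423, 370, 41, 184, 248, 228, 192, 115, 101, 184, 153, 2, 85, 160]

lanes per group: 256·2/32 = 16
vl ← min(4, 16) = 4
vd[0] add(0xb3,0x52) -> 0x105
vd[1] add(0xf8,0x2d) -> 0x125
vd[2] add(0xf4,0xb3) -> 0x1a7
vd[3] add(0xef,0x83) -> 0x172
vd[4] tail/keep -> 0x29
vd[5] tail/keep -> 0xb8
vd[6] tail/keep -> 0xf8
vd[7] tail/keep -> 0xe4
vd[8] tail/keep -> 0xc0
vd[9] tail/keep -> 0x73
vd[10] tail/keep -> 0x65
vd[11] tail/keep -> 0xb8
vd[12] tail/keep -> 0x99
vd[13] tail/keep -> 0x02
vd[14] tail/keep -> 0x55
vd[15] tail/keep -> 0xa0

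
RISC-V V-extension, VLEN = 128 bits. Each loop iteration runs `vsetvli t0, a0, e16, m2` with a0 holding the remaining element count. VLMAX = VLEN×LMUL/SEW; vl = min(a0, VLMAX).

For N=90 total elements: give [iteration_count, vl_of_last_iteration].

lanes per group: 128·2/16 = 16
90 elements at 16/iter → 6 passes, remainder 10 on the last

[iterations, last_vl] = [6, 10]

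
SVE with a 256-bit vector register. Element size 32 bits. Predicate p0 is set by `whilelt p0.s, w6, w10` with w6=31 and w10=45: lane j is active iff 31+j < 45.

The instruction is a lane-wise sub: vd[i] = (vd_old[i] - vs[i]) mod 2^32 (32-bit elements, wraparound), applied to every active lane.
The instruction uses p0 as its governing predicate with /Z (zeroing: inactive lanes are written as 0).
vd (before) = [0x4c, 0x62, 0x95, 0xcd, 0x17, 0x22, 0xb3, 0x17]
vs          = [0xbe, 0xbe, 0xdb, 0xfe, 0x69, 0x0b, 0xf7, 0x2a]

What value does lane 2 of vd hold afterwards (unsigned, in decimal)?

vd[2] = 4294967226

256-bit reg / 32-bit elem → 8 lanes
whilelt: lane j active iff 31+j < 45 → j < 14 → 8 active
  i=0: sub(0x4c,0xbe) → 4294967182
  i=1: sub(0x62,0xbe) → 4294967204
  i=2: sub(0x95,0xdb) → 4294967226
  i=3: sub(0xcd,0xfe) → 4294967247
  i=4: sub(0x17,0x69) → 4294967214
  i=5: sub(0x22,0x0b) → 23
  i=6: sub(0xb3,0xf7) → 4294967228
  i=7: sub(0x17,0x2a) → 4294967277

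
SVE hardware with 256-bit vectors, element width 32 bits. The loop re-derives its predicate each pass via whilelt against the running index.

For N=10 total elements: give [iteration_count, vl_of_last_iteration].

[iterations, last_vl] = [2, 2]

register lanes = 256/32 = 8
iterations = ceil(10/8) = 2; final-pass vl = 2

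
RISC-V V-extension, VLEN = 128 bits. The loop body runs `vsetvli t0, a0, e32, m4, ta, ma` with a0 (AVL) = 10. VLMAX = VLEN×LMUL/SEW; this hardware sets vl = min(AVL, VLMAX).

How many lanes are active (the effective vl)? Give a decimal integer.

vl = 10

lanes per group: 128·4/32 = 16
vl = min(AVL, VLMAX) = min(10, 16) = 10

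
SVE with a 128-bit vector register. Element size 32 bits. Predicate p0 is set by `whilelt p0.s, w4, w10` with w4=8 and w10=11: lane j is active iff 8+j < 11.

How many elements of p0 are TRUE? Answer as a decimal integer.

register lanes = 128/32 = 4
p0[j] = (8+j < 11); true for j=0..2 → 3 lanes set

vl = 3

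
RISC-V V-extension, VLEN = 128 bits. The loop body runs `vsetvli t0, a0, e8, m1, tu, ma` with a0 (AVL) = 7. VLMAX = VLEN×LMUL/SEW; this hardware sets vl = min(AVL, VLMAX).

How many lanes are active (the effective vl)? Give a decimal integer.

vl = 7

VLMAX = VLEN×LMUL/SEW = 128×1/8 = 16
vl = min(AVL, VLMAX) = min(7, 16) = 7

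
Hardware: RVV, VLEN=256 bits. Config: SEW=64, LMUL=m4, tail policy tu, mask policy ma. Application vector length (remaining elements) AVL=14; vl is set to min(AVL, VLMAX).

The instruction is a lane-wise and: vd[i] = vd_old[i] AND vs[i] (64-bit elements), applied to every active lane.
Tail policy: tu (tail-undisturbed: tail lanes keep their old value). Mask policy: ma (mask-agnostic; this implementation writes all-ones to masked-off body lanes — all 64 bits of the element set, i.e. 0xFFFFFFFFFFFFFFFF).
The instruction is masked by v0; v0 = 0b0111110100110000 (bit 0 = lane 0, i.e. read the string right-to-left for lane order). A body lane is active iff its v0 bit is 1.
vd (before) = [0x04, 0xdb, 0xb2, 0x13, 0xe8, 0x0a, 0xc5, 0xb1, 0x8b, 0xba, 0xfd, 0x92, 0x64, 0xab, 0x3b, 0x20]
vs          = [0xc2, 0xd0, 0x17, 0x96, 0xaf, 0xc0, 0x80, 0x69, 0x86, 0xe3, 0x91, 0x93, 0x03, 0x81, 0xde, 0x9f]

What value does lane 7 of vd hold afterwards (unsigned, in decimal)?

VLMAX = (256 × 4) / 64 = 16 lanes
vl ← min(14, 16) = 14
vd[0] mask-off/ones -> 0xffffffffffffffff
vd[1] mask-off/ones -> 0xffffffffffffffff
vd[2] mask-off/ones -> 0xffffffffffffffff
vd[3] mask-off/ones -> 0xffffffffffffffff
vd[4] and(0xe8,0xaf) -> 0xa8
vd[5] and(0x0a,0xc0) -> 0x00
vd[6] mask-off/ones -> 0xffffffffffffffff
vd[7] mask-off/ones -> 0xffffffffffffffff
vd[8] and(0x8b,0x86) -> 0x82
vd[9] mask-off/ones -> 0xffffffffffffffff
vd[10] and(0xfd,0x91) -> 0x91
vd[11] and(0x92,0x93) -> 0x92
vd[12] and(0x64,0x03) -> 0x00
vd[13] and(0xab,0x81) -> 0x81
vd[14] tail/keep -> 0x3b
vd[15] tail/keep -> 0x20

vd[7] = 18446744073709551615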